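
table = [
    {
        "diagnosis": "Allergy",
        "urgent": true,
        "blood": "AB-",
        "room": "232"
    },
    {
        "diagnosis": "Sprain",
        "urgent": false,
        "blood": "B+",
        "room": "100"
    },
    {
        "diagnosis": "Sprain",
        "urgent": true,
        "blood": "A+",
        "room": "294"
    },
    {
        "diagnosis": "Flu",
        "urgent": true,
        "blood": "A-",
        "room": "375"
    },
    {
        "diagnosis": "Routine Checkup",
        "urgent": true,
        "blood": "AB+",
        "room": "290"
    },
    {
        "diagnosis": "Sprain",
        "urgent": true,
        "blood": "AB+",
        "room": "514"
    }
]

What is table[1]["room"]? "100"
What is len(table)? 6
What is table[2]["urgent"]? True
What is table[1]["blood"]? "B+"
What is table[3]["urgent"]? True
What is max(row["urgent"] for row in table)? True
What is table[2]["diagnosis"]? "Sprain"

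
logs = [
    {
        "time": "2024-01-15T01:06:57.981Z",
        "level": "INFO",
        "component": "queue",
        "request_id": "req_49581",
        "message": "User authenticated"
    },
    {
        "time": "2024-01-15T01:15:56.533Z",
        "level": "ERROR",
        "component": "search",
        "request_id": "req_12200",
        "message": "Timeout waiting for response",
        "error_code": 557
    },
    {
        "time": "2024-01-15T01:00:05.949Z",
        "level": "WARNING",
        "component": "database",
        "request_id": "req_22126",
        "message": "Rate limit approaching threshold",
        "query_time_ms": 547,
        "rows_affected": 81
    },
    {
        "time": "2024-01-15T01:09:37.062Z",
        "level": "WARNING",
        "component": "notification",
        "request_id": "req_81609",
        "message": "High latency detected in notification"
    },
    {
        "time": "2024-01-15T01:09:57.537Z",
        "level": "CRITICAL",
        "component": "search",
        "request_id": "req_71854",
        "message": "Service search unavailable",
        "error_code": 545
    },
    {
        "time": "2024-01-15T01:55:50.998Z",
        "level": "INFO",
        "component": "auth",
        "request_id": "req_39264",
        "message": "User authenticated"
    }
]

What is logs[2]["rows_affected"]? 81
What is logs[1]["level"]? "ERROR"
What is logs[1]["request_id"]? "req_12200"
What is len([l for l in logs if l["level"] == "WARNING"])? 2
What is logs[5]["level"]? "INFO"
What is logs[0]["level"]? "INFO"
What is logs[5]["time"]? "2024-01-15T01:55:50.998Z"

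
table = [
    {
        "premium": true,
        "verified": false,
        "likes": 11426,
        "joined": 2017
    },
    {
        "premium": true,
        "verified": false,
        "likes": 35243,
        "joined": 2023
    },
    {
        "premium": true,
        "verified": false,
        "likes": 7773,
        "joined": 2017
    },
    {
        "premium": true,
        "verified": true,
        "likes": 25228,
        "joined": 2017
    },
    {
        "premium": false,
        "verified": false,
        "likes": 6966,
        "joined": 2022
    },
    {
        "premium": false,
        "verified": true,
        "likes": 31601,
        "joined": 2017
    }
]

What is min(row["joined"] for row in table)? 2017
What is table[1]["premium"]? True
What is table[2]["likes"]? 7773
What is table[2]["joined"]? 2017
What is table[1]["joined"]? 2023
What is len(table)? 6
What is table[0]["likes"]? 11426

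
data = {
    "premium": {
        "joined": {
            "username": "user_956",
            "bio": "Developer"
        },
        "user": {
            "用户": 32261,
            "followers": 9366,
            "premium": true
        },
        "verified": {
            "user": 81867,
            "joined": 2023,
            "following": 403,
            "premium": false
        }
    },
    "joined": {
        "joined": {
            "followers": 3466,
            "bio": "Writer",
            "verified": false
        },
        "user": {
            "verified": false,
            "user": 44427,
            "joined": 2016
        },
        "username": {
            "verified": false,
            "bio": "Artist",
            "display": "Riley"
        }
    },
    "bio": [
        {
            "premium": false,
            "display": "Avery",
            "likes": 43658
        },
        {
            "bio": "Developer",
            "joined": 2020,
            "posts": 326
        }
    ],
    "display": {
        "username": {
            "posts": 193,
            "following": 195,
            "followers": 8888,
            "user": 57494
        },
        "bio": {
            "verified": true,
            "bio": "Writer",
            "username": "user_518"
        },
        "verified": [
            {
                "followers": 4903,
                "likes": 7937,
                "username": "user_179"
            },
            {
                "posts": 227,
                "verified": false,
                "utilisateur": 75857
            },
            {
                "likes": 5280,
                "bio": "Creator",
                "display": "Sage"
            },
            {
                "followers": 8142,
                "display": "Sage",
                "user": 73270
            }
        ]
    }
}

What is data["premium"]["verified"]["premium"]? False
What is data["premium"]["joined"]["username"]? "user_956"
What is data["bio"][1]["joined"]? 2020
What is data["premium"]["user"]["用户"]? 32261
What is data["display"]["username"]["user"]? 57494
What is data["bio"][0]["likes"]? 43658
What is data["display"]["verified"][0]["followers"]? 4903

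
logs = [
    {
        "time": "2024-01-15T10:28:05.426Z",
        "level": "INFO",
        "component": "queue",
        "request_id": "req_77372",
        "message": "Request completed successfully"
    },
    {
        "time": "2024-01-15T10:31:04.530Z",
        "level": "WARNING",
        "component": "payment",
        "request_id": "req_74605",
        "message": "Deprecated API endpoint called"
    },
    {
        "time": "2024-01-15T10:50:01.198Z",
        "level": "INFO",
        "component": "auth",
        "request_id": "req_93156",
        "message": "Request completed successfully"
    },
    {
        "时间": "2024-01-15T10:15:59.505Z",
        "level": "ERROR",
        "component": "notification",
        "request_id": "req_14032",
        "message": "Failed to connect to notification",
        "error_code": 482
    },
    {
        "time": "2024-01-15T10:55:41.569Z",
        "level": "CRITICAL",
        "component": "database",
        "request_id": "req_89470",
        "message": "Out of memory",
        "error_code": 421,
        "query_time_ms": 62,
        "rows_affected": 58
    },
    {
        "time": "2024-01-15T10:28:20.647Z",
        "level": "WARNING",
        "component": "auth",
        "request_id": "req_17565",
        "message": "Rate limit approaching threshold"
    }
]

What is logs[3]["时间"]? "2024-01-15T10:15:59.505Z"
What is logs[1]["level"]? "WARNING"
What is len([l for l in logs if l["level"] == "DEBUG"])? 0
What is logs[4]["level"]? "CRITICAL"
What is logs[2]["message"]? "Request completed successfully"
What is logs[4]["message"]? "Out of memory"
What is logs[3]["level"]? "ERROR"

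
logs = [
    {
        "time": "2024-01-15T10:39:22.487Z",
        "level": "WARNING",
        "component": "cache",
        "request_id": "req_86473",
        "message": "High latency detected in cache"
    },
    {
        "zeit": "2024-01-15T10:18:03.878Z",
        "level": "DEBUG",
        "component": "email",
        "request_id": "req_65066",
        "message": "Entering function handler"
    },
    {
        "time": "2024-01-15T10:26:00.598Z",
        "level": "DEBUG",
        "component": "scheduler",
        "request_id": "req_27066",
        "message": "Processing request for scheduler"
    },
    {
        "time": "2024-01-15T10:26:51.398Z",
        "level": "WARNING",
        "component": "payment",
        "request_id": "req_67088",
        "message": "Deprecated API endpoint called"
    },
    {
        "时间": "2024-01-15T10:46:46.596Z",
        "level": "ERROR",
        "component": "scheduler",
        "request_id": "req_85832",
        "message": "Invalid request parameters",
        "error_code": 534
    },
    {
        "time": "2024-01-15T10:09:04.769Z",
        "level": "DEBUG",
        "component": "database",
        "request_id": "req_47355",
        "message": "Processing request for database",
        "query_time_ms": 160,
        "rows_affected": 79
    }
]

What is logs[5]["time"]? "2024-01-15T10:09:04.769Z"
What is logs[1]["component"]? "email"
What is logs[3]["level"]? "WARNING"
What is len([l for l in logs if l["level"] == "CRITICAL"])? 0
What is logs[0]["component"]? "cache"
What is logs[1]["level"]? "DEBUG"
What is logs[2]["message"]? "Processing request for scheduler"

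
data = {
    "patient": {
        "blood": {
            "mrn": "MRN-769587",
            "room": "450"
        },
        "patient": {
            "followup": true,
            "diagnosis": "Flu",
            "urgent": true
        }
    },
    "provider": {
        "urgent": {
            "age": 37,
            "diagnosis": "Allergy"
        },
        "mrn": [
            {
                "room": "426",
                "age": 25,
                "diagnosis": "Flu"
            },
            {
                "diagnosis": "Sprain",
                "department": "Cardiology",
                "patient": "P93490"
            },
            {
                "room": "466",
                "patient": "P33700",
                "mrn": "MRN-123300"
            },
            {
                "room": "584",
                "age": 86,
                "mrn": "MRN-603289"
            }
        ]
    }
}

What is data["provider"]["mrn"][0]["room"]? "426"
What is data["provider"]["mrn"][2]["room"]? "466"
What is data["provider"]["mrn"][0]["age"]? 25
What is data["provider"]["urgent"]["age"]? 37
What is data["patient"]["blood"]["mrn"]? "MRN-769587"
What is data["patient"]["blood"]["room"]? "450"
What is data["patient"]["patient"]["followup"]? True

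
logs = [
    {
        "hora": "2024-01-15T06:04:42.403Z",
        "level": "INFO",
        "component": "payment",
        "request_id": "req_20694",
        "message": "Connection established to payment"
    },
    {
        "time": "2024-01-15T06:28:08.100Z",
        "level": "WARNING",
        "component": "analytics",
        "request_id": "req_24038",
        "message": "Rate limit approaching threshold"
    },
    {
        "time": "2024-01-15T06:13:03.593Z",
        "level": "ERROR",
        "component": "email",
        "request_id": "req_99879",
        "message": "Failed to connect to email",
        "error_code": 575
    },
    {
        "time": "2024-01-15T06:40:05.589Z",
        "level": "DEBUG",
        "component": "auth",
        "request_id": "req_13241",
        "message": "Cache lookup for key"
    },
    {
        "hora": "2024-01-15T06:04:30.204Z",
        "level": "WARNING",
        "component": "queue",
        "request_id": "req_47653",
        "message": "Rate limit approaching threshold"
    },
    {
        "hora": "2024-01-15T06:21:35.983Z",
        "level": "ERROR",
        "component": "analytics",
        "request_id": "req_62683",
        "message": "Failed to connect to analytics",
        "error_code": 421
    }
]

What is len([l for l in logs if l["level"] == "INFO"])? 1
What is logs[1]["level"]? "WARNING"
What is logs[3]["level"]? "DEBUG"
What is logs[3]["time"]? "2024-01-15T06:40:05.589Z"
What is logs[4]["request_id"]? "req_47653"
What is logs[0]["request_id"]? "req_20694"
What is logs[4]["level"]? "WARNING"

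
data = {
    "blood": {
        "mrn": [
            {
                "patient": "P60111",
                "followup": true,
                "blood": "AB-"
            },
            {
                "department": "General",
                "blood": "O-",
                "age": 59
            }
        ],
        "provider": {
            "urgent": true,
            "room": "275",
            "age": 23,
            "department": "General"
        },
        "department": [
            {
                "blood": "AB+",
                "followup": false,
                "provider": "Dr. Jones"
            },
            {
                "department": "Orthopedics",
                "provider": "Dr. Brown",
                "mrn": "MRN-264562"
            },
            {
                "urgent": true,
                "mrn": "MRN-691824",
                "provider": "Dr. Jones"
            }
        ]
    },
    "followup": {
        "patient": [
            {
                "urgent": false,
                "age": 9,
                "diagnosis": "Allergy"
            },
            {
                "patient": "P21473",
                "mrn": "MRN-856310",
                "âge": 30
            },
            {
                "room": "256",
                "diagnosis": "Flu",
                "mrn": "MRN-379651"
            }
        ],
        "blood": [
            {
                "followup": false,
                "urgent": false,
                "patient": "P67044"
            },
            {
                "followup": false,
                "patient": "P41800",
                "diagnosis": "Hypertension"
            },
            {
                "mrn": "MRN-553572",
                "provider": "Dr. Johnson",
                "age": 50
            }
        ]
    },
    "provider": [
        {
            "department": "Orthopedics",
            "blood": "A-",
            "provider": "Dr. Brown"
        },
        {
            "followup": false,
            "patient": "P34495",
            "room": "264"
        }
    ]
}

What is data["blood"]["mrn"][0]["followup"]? True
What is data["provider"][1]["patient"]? "P34495"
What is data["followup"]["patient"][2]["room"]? "256"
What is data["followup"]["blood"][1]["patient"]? "P41800"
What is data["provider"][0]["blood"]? "A-"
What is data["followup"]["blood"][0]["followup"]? False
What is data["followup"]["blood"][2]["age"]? 50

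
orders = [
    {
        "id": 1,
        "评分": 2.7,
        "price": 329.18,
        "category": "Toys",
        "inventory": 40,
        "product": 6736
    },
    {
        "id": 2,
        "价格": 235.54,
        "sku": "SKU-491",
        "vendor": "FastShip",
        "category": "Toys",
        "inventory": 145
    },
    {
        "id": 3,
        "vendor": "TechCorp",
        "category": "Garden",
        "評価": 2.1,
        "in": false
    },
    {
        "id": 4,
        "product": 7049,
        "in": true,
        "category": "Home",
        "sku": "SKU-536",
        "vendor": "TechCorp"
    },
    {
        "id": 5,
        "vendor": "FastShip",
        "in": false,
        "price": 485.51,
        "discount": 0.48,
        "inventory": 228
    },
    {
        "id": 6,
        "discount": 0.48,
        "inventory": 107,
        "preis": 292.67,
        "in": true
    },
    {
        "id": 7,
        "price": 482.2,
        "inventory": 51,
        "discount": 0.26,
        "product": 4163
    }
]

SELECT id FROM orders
[1, 2, 3, 4, 5, 6, 7]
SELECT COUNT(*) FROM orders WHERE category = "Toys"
2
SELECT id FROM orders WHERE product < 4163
[]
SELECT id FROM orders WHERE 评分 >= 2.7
[1]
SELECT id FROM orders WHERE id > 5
[6, 7]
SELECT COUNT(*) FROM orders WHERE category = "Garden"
1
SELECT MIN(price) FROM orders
329.18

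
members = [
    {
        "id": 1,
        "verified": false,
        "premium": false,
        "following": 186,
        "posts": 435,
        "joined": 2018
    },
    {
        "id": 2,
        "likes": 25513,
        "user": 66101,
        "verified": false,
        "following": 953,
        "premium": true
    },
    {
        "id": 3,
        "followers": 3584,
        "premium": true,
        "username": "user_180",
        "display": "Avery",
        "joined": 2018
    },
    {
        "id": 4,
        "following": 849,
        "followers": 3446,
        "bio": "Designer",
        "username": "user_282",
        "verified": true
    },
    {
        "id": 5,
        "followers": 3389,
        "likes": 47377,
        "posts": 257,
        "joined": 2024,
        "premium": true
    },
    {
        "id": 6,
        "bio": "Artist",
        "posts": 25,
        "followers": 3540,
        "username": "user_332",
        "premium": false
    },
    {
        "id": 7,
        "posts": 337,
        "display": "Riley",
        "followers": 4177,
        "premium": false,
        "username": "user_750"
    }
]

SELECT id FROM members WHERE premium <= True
[1, 2, 3, 5, 6, 7]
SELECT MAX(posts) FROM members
435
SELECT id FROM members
[1, 2, 3, 4, 5, 6, 7]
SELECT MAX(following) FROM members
953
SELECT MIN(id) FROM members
1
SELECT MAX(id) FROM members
7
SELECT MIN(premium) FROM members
False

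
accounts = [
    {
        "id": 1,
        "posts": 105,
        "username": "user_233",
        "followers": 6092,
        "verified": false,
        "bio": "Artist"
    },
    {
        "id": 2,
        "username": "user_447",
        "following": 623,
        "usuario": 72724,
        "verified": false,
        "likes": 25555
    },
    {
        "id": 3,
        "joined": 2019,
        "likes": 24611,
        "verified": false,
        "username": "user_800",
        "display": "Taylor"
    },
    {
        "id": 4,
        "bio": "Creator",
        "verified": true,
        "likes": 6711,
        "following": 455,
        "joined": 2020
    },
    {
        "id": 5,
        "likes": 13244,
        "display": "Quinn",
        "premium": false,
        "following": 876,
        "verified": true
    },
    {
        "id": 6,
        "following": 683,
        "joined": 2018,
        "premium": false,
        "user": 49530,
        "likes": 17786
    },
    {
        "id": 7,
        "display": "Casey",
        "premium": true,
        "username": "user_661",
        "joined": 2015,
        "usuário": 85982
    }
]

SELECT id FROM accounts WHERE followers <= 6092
[1]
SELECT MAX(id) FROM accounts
7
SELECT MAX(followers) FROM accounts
6092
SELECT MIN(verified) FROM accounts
False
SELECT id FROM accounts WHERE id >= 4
[4, 5, 6, 7]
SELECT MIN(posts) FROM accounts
105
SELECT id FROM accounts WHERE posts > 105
[]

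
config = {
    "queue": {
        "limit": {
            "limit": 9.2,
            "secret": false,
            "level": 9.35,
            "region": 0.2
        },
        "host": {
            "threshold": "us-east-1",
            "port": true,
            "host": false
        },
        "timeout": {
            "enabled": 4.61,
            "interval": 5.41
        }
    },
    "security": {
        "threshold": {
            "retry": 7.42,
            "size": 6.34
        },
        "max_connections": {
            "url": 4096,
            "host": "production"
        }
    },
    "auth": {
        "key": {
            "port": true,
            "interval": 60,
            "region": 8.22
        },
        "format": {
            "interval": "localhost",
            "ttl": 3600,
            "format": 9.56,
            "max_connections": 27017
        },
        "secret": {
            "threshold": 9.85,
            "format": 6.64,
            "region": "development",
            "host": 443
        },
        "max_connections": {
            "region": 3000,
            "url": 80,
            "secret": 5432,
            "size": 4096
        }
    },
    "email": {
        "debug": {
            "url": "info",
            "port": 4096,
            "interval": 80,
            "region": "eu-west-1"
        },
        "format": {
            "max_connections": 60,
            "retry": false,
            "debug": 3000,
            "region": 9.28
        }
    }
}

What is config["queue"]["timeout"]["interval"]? 5.41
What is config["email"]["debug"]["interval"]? 80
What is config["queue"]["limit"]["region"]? 0.2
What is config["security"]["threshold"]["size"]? 6.34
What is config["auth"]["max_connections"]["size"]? 4096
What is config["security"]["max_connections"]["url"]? 4096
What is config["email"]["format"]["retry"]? False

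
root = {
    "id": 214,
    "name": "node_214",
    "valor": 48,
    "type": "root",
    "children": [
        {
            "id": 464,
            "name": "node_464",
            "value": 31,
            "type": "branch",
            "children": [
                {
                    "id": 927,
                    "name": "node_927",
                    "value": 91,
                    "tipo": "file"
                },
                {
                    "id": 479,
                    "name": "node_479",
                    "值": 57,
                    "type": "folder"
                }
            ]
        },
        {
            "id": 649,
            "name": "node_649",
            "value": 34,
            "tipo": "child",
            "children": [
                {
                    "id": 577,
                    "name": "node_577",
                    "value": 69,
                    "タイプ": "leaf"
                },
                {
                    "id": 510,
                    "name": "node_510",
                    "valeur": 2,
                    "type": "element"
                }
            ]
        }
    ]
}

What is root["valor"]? 48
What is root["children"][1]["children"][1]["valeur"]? 2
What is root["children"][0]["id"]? 464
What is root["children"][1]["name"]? "node_649"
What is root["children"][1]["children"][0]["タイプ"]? "leaf"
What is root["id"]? 214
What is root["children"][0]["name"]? "node_464"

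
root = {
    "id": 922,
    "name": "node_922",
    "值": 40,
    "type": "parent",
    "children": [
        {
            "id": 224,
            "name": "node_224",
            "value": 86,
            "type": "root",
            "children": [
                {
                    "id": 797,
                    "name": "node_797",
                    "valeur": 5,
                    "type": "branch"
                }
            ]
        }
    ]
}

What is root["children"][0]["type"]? "root"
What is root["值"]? 40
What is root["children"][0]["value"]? 86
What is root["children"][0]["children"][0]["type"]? "branch"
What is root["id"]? 922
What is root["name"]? "node_922"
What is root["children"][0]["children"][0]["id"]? 797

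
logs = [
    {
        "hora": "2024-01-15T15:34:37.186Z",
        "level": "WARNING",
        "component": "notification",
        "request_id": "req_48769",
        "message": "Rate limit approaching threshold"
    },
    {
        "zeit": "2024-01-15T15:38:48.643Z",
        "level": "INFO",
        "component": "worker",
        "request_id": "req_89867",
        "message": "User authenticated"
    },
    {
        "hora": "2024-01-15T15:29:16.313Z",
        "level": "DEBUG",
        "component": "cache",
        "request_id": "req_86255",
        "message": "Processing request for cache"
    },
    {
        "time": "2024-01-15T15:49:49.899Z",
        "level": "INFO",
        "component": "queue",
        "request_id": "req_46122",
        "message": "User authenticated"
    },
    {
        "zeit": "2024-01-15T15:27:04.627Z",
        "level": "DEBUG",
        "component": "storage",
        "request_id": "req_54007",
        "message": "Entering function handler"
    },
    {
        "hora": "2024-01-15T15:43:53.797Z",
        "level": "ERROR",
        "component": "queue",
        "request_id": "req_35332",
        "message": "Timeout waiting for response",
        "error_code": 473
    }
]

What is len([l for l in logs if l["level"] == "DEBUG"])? 2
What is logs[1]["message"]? "User authenticated"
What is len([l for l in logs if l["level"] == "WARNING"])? 1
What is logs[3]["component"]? "queue"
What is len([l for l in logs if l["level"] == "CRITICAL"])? 0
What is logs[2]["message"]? "Processing request for cache"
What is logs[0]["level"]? "WARNING"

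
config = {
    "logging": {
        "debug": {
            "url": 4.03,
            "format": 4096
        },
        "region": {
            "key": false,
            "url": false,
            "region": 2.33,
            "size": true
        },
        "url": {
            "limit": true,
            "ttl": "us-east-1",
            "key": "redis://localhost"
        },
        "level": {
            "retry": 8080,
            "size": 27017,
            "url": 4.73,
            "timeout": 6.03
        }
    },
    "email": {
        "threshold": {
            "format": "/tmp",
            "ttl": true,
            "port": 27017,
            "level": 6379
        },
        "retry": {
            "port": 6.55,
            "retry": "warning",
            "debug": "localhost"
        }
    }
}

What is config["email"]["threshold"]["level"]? 6379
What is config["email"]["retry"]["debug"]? "localhost"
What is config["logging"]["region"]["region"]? 2.33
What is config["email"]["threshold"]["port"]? 27017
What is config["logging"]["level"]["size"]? 27017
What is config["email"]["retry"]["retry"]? "warning"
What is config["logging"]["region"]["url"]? False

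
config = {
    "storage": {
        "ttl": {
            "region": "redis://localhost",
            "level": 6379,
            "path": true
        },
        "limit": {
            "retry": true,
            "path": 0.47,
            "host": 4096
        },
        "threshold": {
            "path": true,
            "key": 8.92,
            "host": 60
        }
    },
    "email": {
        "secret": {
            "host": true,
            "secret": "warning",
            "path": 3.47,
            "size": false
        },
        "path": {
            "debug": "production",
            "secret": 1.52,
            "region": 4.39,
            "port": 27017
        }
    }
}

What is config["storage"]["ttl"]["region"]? "redis://localhost"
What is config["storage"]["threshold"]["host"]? 60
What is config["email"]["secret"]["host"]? True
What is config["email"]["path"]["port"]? 27017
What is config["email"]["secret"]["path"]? 3.47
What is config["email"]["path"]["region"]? 4.39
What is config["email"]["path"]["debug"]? "production"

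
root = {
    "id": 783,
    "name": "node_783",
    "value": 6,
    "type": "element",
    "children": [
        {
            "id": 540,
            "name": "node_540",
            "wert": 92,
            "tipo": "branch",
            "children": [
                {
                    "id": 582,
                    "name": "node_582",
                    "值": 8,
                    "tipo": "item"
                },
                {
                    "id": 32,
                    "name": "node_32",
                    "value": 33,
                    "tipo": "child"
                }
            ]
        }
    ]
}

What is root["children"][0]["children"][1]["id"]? 32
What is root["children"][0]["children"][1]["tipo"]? "child"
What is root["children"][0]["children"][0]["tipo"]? "item"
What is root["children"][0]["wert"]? 92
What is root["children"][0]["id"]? 540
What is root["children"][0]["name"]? "node_540"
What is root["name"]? "node_783"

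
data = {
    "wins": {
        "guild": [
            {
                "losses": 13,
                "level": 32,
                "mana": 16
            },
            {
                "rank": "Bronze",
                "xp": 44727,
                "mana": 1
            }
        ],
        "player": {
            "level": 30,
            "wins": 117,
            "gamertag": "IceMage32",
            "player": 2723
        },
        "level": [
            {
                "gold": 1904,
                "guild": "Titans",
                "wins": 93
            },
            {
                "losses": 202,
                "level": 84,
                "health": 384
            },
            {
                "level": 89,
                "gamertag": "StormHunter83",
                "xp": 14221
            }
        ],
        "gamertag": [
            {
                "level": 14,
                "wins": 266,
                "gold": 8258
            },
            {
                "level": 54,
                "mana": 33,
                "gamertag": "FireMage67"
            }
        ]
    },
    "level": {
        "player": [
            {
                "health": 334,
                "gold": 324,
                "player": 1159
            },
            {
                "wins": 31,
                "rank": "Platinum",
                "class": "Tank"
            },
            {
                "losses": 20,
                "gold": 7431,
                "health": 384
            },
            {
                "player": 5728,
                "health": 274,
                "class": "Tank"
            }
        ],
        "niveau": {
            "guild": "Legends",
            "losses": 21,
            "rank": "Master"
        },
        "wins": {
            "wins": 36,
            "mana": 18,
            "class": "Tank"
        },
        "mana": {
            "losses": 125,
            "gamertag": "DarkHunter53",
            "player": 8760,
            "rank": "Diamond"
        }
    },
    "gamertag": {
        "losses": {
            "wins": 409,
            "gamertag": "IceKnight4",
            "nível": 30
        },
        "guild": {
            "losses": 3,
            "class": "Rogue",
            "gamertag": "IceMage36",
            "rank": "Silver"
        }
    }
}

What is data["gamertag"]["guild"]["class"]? "Rogue"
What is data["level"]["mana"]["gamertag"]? "DarkHunter53"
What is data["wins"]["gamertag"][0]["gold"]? 8258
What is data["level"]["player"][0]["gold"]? 324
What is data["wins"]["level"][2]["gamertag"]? "StormHunter83"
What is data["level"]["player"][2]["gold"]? 7431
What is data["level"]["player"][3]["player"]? 5728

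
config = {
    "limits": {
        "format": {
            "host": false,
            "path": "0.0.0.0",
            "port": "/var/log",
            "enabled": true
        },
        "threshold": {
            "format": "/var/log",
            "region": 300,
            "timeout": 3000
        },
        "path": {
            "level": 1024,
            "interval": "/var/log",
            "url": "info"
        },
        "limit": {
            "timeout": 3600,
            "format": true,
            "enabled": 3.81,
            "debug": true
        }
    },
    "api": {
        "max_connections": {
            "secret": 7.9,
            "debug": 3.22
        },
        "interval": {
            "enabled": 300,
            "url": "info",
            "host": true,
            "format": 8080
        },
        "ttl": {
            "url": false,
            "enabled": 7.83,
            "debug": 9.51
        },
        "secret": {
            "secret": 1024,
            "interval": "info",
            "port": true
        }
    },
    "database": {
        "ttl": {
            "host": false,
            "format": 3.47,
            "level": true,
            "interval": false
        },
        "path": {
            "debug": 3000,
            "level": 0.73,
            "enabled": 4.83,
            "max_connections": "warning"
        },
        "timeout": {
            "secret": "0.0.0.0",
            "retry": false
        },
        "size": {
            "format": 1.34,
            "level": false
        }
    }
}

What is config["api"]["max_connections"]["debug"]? 3.22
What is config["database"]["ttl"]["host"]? False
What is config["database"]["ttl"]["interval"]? False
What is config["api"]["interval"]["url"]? "info"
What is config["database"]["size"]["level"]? False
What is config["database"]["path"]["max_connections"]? "warning"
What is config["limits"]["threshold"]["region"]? 300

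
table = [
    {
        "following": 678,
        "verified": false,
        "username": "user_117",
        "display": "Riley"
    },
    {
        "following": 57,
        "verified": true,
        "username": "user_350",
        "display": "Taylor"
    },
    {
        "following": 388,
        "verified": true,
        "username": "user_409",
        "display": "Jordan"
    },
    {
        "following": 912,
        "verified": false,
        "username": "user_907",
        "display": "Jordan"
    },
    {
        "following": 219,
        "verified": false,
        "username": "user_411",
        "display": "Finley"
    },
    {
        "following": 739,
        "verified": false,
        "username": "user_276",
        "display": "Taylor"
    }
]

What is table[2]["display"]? "Jordan"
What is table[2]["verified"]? True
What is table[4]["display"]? "Finley"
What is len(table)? 6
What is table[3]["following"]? 912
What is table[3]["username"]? "user_907"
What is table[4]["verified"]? False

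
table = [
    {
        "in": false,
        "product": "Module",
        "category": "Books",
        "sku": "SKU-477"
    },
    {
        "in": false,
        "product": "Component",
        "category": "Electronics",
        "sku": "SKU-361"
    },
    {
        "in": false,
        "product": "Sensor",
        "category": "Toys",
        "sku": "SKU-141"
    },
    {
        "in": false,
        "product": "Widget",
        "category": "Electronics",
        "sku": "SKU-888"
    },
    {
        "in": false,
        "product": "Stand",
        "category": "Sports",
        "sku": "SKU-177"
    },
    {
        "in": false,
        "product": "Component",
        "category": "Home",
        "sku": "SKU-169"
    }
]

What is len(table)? 6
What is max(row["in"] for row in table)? False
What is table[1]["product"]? "Component"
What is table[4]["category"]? "Sports"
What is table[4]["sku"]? "SKU-177"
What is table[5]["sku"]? "SKU-169"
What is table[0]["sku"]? "SKU-477"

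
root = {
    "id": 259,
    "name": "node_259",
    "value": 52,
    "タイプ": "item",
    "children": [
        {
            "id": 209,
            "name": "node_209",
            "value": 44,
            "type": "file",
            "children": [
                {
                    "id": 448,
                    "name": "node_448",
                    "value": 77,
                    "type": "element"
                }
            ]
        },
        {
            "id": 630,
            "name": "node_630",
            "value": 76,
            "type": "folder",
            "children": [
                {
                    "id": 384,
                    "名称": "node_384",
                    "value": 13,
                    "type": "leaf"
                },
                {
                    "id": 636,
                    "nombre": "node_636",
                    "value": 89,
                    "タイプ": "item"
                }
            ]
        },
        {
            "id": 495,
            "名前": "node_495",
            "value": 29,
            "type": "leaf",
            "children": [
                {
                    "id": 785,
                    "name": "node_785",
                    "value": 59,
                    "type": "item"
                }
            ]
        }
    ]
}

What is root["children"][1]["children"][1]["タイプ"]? "item"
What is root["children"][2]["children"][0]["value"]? 59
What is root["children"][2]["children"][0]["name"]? "node_785"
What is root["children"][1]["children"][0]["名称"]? "node_384"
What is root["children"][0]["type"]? "file"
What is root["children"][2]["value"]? 29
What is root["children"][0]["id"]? 209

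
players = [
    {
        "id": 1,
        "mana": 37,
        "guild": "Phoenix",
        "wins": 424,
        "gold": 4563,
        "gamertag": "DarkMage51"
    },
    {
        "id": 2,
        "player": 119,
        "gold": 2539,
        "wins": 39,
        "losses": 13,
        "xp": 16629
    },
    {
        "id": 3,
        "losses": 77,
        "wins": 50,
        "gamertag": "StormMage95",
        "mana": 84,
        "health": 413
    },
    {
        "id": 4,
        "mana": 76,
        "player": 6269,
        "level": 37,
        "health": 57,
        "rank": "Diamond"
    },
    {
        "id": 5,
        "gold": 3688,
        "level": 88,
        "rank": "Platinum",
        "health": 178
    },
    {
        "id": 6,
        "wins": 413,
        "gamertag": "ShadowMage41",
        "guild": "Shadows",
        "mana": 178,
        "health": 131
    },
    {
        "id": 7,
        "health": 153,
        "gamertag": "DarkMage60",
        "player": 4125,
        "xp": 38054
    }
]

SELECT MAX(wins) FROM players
424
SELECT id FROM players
[1, 2, 3, 4, 5, 6, 7]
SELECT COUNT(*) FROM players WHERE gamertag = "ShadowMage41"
1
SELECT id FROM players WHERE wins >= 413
[1, 6]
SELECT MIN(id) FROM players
1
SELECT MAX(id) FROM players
7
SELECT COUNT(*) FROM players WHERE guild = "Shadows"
1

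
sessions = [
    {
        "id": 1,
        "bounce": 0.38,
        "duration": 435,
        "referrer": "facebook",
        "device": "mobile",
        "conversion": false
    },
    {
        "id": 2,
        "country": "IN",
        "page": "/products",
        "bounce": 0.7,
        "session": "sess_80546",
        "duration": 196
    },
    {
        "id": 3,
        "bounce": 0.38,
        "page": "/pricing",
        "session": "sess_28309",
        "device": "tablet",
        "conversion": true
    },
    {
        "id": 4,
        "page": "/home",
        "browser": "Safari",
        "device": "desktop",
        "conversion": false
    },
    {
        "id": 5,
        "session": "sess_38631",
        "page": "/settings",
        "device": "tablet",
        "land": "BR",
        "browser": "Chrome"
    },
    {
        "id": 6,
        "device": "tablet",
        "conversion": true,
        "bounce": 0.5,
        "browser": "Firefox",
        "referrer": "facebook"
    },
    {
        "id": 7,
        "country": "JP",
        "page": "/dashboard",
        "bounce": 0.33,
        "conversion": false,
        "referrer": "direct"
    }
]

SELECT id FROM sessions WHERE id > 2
[3, 4, 5, 6, 7]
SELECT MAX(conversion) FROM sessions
True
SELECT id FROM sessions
[1, 2, 3, 4, 5, 6, 7]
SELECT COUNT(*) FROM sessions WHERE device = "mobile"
1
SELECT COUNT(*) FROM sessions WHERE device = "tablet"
3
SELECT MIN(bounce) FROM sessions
0.33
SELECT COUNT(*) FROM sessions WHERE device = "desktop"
1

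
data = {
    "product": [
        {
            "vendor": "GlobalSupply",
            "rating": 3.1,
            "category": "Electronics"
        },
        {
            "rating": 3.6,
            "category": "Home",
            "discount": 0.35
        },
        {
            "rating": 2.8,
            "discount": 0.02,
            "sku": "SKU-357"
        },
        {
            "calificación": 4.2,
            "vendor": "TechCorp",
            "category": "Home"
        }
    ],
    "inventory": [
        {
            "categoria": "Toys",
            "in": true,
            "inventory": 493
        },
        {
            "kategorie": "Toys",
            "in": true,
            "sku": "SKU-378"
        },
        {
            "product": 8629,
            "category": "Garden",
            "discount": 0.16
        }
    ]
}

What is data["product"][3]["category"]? "Home"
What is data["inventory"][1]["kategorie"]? "Toys"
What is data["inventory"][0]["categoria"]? "Toys"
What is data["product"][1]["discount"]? 0.35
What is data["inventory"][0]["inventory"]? 493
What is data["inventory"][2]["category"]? "Garden"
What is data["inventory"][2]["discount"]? 0.16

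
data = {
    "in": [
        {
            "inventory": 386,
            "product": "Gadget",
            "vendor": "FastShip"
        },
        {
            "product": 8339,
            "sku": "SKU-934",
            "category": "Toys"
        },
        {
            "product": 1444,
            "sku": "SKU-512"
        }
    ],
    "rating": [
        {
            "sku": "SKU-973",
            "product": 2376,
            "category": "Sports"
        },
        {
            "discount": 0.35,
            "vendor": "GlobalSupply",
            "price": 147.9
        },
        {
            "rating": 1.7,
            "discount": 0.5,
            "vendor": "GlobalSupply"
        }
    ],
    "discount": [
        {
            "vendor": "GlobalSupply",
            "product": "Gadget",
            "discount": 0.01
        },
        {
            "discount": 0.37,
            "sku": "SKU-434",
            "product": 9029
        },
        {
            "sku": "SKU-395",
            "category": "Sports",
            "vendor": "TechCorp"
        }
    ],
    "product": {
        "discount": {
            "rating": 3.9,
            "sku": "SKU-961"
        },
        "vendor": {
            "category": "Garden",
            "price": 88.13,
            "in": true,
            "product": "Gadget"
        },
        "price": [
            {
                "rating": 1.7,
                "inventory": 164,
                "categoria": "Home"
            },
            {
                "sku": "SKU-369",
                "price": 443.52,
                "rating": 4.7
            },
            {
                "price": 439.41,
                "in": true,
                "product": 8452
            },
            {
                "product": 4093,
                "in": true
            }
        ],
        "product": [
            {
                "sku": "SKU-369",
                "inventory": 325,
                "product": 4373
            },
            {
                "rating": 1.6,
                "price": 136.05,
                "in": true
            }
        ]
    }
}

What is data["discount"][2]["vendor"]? "TechCorp"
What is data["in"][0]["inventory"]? 386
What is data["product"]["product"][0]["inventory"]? 325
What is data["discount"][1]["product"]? 9029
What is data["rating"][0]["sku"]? "SKU-973"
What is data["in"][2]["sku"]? "SKU-512"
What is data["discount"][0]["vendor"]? "GlobalSupply"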